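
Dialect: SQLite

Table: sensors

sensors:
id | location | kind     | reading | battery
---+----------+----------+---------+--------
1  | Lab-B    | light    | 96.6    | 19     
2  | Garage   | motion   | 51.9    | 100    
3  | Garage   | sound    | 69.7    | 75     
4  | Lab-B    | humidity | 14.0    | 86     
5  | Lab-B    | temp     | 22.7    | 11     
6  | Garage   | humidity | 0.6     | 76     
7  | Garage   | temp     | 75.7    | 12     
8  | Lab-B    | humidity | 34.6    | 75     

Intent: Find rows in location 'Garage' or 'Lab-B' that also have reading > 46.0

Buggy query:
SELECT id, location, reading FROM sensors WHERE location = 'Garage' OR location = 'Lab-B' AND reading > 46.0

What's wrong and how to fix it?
Bug: Without parentheses, AND is evaluated before OR, so the reading filter only applies to the 'Lab-B' branch

Fix: Group the OR with parentheses (or use IN), then AND the threshold

Corrected query:
SELECT id, location, reading FROM sensors WHERE (location = 'Garage' OR location = 'Lab-B') AND reading > 46.0

Result:
id | location | reading
---+----------+--------
1  | Lab-B    | 96.6   
2  | Garage   | 51.9   
3  | Garage   | 69.7   
7  | Garage   | 75.7   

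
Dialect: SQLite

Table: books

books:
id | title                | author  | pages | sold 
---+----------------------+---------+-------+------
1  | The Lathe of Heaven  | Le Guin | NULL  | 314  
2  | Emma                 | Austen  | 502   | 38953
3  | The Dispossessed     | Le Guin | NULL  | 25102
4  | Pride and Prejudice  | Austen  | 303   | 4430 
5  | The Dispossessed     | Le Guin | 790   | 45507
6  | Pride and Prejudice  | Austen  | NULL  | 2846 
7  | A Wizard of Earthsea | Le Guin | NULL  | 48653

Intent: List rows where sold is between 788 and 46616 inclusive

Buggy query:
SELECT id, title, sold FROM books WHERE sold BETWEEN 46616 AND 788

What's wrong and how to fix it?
Bug: BETWEEN expects the lower bound first; with 46616 AND 788 the range is empty

Fix: Swap the bounds so the smaller value comes first

Corrected query:
SELECT id, title, sold FROM books WHERE sold BETWEEN 788 AND 46616

Result:
id | title               | sold 
---+---------------------+------
2  | Emma                | 38953
3  | The Dispossessed    | 25102
4  | Pride and Prejudice | 4430 
5  | The Dispossessed    | 45507
6  | Pride and Prejudice | 2846 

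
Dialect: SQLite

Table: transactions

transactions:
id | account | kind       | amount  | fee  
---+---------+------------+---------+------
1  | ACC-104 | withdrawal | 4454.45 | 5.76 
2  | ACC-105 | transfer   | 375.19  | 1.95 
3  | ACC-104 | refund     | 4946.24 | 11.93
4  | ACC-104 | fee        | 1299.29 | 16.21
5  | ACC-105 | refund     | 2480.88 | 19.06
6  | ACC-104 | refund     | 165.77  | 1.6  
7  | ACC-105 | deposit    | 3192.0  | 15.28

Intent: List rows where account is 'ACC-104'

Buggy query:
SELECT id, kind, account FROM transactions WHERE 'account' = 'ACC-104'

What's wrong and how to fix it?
Bug: 'account' in single quotes is a string literal, not the column; the comparison is literal-vs-literal and never true

Fix: Reference the column as account without single quotes

Corrected query:
SELECT id, kind, account FROM transactions WHERE account = 'ACC-104'

Result:
id | kind       | account
---+------------+--------
1  | withdrawal | ACC-104
3  | refund     | ACC-104
4  | fee        | ACC-104
6  | refund     | ACC-104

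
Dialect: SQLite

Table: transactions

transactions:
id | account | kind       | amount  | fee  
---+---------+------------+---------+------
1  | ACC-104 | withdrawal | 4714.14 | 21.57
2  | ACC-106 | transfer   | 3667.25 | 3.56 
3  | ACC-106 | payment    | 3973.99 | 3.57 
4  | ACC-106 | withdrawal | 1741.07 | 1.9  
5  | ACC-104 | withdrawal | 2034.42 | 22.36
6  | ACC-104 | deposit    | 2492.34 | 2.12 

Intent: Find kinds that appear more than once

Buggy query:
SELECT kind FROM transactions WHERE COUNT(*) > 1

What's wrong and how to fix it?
Bug: COUNT(*) is an aggregate and cannot be used in WHERE

Fix: GROUP BY kind, then filter groups with HAVING COUNT(*) > 1

Corrected query:
SELECT kind FROM transactions GROUP BY kind HAVING COUNT(*) > 1

Result:
kind      
----------
withdrawal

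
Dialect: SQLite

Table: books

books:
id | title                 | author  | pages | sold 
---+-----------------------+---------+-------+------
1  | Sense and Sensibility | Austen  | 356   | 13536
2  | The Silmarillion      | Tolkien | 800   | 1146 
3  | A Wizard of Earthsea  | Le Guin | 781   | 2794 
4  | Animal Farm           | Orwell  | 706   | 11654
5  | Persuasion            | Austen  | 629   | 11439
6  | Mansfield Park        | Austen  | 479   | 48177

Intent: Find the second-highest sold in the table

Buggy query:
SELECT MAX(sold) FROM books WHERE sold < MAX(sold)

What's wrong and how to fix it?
Bug: MAX(sold) on the right of the comparison is an aggregate-in-WHERE error

Fix: Put the inner MAX in a scalar subquery

Corrected query:
SELECT MAX(sold) FROM books WHERE sold < (SELECT MAX(sold) FROM books)

Result:
MAX(sold)
---------
13536    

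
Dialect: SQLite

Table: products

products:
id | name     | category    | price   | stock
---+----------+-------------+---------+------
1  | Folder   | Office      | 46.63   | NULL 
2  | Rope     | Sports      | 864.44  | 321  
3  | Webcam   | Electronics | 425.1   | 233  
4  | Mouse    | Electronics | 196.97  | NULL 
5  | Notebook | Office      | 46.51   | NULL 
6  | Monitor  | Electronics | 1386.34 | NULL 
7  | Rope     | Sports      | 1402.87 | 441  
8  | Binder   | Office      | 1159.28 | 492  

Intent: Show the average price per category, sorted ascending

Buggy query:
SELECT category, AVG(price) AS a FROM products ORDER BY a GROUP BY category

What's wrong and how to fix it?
Bug: ORDER BY appears before GROUP BY; SQL clause order requires GROUP BY first

Fix: Reorder: SELECT … FROM … GROUP BY … ORDER BY …

Corrected query:
SELECT category, AVG(price) AS a FROM products GROUP BY category ORDER BY a

Result:
category    | a         
------------+-----------
Office      | 417.473333
Electronics | 669.47    
Sports      | 1133.655  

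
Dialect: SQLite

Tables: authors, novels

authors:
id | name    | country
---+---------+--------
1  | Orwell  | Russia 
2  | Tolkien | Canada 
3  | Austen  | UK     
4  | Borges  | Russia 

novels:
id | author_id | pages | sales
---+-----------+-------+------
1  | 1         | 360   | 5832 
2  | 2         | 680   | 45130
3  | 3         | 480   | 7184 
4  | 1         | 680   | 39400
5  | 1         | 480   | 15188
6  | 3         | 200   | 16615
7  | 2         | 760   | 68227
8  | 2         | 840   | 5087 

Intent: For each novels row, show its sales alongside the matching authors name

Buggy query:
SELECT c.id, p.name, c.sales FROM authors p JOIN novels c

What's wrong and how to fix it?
Bug: JOIN with no ON clause produces a cartesian product; every novels row pairs with every authors row

Fix: Add ON c.author_id = p.id to the JOIN

Corrected query:
SELECT c.id, p.name, c.sales FROM authors p JOIN novels c ON c.author_id = p.id

Result:
id | name    | sales
---+---------+------
1  | Orwell  | 5832 
2  | Tolkien | 45130
3  | Austen  | 7184 
4  | Orwell  | 39400
5  | Orwell  | 15188
6  | Austen  | 16615
7  | Tolkien | 68227
8  | Tolkien | 5087 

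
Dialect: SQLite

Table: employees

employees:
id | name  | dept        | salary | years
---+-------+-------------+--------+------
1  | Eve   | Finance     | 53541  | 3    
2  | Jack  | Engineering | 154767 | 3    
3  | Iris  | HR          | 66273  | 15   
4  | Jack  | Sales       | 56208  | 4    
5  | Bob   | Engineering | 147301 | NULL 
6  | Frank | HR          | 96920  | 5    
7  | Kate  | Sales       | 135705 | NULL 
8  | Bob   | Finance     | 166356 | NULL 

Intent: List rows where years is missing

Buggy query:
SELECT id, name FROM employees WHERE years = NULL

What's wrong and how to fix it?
Bug: '= NULL' is always unknown in SQL three-valued logic, so no rows match

Fix: Replace '= NULL' with 'IS NULL'

Corrected query:
SELECT id, name FROM employees WHERE years IS NULL

Result:
id | name
---+-----
5  | Bob 
7  | Kate
8  | Bob 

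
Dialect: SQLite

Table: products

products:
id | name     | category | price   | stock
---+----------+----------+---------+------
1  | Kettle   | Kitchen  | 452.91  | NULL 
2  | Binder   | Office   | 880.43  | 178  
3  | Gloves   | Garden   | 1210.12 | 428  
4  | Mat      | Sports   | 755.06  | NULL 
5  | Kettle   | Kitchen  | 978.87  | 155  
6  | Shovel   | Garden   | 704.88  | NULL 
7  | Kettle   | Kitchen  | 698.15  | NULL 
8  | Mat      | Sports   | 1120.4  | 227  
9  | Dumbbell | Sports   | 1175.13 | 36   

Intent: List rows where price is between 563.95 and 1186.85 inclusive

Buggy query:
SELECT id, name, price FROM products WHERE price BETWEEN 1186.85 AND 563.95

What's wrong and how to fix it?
Bug: BETWEEN expects the lower bound first; with 1186.85 AND 563.95 the range is empty

Fix: Swap the bounds so the smaller value comes first

Corrected query:
SELECT id, name, price FROM products WHERE price BETWEEN 563.95 AND 1186.85

Result:
id | name     | price  
---+----------+--------
2  | Binder   | 880.43 
4  | Mat      | 755.06 
5  | Kettle   | 978.87 
6  | Shovel   | 704.88 
7  | Kettle   | 698.15 
8  | Mat      | 1120.4 
9  | Dumbbell | 1175.13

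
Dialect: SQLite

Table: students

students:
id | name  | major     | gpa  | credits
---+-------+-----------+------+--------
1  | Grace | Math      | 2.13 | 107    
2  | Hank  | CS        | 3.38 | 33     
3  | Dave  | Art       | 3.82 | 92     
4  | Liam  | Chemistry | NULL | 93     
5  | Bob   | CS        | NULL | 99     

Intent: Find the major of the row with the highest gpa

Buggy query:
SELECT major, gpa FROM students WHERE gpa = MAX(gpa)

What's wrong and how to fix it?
Bug: WHERE is evaluated per row; an aggregate over the whole table isn't defined there

Fix: Wrap MAX in a scalar subquery so WHERE compares against a single value

Corrected query:
SELECT major, gpa FROM students WHERE gpa = (SELECT MAX(gpa) FROM students)

Result:
major | gpa 
------+-----
Art   | 3.82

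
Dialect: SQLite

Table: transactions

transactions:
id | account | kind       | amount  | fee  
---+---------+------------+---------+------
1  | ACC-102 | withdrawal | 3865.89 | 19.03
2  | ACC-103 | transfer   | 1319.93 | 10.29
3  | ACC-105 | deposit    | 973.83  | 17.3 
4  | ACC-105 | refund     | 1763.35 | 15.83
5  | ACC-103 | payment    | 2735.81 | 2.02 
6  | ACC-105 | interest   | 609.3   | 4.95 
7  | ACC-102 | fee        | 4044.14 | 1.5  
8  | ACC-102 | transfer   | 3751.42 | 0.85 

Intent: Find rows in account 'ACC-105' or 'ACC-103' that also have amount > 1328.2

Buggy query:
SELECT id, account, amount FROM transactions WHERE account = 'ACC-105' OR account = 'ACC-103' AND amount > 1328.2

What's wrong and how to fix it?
Bug: Without parentheses, AND is evaluated before OR, so the amount filter only applies to the 'ACC-103' branch

Fix: Add parentheses around the OR so the AND applies to both alternatives

Corrected query:
SELECT id, account, amount FROM transactions WHERE (account = 'ACC-105' OR account = 'ACC-103') AND amount > 1328.2

Result:
id | account | amount 
---+---------+--------
4  | ACC-105 | 1763.35
5  | ACC-103 | 2735.81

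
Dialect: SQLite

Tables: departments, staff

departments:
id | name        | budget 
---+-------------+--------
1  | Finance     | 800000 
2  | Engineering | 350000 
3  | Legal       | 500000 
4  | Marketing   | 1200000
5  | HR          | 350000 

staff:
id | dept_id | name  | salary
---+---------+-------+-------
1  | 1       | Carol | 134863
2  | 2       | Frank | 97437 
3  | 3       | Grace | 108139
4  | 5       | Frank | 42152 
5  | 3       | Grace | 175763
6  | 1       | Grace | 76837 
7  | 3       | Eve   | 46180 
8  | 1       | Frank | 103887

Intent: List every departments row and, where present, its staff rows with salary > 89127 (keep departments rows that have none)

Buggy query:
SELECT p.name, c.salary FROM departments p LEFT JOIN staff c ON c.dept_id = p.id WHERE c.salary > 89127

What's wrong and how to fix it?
Bug: Filtering c.salary in WHERE discards the NULL rows produced by LEFT JOIN, turning it into an inner join

Fix: Put 'c.salary > 89127' in the JOIN's ON clause instead of WHERE

Corrected query:
SELECT p.name, c.salary FROM departments p LEFT JOIN staff c ON c.dept_id = p.id AND c.salary > 89127

Result:
name        | salary
------------+-------
Finance     | 103887
Finance     | 134863
Engineering | 97437 
Legal       | 108139
Legal       | 175763
Marketing   | NULL  
HR          | NULL  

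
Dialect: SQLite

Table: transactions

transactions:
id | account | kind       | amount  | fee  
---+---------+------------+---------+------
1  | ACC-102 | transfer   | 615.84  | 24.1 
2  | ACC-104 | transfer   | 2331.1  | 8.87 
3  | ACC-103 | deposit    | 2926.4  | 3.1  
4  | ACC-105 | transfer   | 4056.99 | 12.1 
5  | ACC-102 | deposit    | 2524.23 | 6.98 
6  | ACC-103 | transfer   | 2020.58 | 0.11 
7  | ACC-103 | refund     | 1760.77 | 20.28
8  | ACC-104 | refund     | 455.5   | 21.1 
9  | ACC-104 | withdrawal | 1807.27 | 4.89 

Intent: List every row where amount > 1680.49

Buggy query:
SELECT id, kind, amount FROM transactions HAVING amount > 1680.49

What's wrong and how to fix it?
Bug: HAVING filters the output of aggregation, but this query has no GROUP BY and no aggregate functions, so SQLite rejects it (HAVING clause on a non-aggregate query); the condition here is per row

Fix: Use WHERE for row-level filtering

Corrected query:
SELECT id, kind, amount FROM transactions WHERE amount > 1680.49

Result:
id | kind       | amount 
---+------------+--------
2  | transfer   | 2331.1 
3  | deposit    | 2926.4 
4  | transfer   | 4056.99
5  | deposit    | 2524.23
6  | transfer   | 2020.58
7  | refund     | 1760.77
9  | withdrawal | 1807.27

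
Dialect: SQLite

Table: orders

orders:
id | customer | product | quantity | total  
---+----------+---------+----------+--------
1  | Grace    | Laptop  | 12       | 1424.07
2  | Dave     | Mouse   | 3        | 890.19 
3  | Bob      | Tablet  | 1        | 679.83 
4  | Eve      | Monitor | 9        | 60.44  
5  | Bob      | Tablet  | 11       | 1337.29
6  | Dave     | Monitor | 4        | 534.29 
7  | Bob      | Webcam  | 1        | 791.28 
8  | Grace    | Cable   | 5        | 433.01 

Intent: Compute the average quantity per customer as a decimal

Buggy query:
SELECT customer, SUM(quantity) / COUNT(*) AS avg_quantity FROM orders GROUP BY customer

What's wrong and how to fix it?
Bug: SUM(quantity) and COUNT(*) are both integers; the division truncates the fractional part

Fix: Cast one side to REAL so the division keeps the fractional part

Corrected query:
SELECT customer, SUM(quantity) * 1.0 / COUNT(*) AS avg_quantity FROM orders GROUP BY customer

Result:
customer | avg_quantity
---------+-------------
Bob      | 4.333333    
Dave     | 3.5         
Eve      | 9           
Grace    | 8.5         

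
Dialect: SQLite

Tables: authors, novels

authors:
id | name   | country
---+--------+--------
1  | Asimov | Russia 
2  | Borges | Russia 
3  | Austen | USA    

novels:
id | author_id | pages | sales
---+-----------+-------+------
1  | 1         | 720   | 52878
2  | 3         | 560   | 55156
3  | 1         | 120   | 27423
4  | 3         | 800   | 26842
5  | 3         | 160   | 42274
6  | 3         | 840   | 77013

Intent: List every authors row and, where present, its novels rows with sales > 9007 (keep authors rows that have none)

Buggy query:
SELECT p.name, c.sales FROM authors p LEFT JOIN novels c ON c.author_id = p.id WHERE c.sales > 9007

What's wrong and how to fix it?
Bug: A WHERE condition on the right-hand table after LEFT JOIN drops unmatched parents

Fix: Move the right-table condition into the ON clause so unmatched parents are kept

Corrected query:
SELECT p.name, c.sales FROM authors p LEFT JOIN novels c ON c.author_id = p.id AND c.sales > 9007

Result:
name   | sales
-------+------
Asimov | 27423
Asimov | 52878
Borges | NULL 
Austen | 26842
Austen | 42274
Austen | 55156
Austen | 77013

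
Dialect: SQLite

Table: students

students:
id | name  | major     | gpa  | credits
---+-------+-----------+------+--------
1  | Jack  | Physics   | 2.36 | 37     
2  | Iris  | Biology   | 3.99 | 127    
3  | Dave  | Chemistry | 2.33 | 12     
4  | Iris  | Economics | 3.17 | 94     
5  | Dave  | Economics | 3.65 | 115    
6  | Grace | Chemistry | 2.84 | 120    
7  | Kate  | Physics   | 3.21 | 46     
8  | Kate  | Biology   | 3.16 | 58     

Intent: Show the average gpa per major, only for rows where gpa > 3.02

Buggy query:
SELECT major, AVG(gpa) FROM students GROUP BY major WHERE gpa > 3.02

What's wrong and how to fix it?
Bug: Row-level WHERE must come before GROUP BY in the clause order

Fix: Place WHERE between FROM and GROUP BY

Corrected query:
SELECT major, AVG(gpa) FROM students WHERE gpa > 3.02 GROUP BY major

Result:
major     | AVG(gpa)
----------+---------
Biology   | 3.575   
Economics | 3.41    
Physics   | 3.21    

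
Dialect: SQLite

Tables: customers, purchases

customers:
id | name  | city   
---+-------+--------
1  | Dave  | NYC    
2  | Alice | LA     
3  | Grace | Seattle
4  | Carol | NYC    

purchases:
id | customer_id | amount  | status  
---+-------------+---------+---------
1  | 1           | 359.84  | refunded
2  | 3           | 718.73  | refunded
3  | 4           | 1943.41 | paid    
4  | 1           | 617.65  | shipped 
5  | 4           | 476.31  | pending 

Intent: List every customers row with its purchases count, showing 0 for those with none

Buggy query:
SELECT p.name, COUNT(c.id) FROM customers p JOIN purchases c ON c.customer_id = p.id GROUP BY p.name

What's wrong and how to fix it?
Bug: An inner join excludes parents with zero children

Fix: Switch to LEFT JOIN to retain unmatched parent rows

Corrected query:
SELECT p.name, COUNT(c.id) FROM customers p LEFT JOIN purchases c ON c.customer_id = p.id GROUP BY p.name

Result:
name  | COUNT(c.id)
------+------------
Alice | 0          
Carol | 2          
Dave  | 2          
Grace | 1          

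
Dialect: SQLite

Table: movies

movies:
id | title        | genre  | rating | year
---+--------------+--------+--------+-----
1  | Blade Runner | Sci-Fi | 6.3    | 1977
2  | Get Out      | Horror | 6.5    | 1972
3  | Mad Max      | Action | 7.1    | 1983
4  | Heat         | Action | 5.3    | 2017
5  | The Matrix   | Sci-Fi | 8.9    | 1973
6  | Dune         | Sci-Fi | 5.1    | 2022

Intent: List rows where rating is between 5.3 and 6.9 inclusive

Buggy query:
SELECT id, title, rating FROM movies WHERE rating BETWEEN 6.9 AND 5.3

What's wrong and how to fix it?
Bug: BETWEEN expects the lower bound first; with 6.9 AND 5.3 the range is empty

Fix: Swap the bounds so the smaller value comes first

Corrected query:
SELECT id, title, rating FROM movies WHERE rating BETWEEN 5.3 AND 6.9

Result:
id | title        | rating
---+--------------+-------
1  | Blade Runner | 6.3   
2  | Get Out      | 6.5   
4  | Heat         | 5.3   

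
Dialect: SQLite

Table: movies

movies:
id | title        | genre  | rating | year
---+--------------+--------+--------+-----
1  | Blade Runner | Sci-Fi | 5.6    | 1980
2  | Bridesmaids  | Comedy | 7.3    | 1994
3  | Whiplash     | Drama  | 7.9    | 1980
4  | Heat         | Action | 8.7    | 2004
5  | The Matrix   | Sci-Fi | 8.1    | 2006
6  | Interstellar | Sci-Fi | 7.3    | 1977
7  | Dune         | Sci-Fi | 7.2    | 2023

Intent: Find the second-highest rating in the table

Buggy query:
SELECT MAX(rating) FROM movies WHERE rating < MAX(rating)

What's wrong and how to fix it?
Bug: The inner MAX is an aggregate inside WHERE, which is not allowed

Fix: Put the inner MAX in a scalar subquery

Corrected query:
SELECT MAX(rating) FROM movies WHERE rating < (SELECT MAX(rating) FROM movies)

Result:
MAX(rating)
-----------
8.1        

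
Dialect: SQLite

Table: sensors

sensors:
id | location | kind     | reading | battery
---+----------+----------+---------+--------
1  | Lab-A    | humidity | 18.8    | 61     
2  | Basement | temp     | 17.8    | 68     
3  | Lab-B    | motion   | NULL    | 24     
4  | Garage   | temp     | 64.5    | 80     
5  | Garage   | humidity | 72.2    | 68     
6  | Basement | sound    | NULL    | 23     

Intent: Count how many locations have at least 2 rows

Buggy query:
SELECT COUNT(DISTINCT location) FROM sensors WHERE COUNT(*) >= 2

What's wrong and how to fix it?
Bug: COUNT(*) cannot appear in WHERE; the per-group count doesn't exist yet

Fix: Use a subquery that GROUPs and filters with HAVING, then count its rows

Corrected query:
SELECT COUNT(*) FROM (SELECT location FROM sensors GROUP BY location HAVING COUNT(*) >= 2)

Result:
COUNT(*)
--------
2       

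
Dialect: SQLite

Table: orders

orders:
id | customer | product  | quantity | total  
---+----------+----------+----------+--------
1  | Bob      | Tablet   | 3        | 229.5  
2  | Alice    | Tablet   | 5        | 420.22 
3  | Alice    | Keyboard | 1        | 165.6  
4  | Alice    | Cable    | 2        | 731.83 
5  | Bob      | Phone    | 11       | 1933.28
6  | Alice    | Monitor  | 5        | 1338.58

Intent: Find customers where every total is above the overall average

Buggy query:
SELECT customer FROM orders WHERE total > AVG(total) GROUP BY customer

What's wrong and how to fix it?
Bug: WHERE evaluates per row before aggregation, so AVG() is unavailable

Fix: Compute the overall average in a scalar subquery and compare each group's MIN against it in HAVING

Corrected query:
SELECT customer FROM orders GROUP BY customer HAVING MIN(total) > (SELECT AVG(total) FROM orders)

Result:
(no rows)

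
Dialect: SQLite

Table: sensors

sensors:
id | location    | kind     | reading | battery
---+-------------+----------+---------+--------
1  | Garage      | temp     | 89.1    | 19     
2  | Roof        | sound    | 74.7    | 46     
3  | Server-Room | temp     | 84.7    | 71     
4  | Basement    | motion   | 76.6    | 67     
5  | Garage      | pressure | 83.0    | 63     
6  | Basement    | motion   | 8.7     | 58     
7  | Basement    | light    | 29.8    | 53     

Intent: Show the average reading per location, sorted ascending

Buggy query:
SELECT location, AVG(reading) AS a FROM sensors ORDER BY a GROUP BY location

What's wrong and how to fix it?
Bug: ORDER BY appears before GROUP BY; SQL clause order requires GROUP BY first

Fix: Move ORDER BY to the end, after GROUP BY

Corrected query:
SELECT location, AVG(reading) AS a FROM sensors GROUP BY location ORDER BY a

Result:
location    | a        
------------+----------
Basement    | 38.366667
Roof        | 74.7     
Server-Room | 84.7     
Garage      | 86.05    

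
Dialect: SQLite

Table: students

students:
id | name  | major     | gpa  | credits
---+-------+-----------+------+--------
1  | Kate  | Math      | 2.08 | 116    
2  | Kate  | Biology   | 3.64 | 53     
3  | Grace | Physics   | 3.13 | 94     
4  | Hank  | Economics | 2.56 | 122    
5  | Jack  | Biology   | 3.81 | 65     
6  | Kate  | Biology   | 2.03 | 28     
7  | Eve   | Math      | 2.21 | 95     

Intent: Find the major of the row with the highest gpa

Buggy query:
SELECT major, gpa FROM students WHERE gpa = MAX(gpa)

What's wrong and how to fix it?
Bug: MAX(gpa) is an aggregate and cannot be used directly in WHERE

Fix: Wrap MAX in a scalar subquery so WHERE compares against a single value

Corrected query:
SELECT major, gpa FROM students WHERE gpa = (SELECT MAX(gpa) FROM students)

Result:
major   | gpa 
--------+-----
Biology | 3.81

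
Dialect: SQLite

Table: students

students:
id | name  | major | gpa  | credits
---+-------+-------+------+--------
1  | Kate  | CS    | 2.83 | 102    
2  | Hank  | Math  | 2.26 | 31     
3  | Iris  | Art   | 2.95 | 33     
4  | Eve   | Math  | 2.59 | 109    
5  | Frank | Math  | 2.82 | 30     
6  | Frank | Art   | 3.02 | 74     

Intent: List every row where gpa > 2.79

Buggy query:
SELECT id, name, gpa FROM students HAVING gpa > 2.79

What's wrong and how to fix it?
Bug: This is a non-aggregate query (no GROUP BY, no aggregates), so in SQLite the HAVING clause is invalid here; a row-level condition belongs in WHERE

Fix: Use WHERE for row-level filtering

Corrected query:
SELECT id, name, gpa FROM students WHERE gpa > 2.79

Result:
id | name  | gpa 
---+-------+-----
1  | Kate  | 2.83
3  | Iris  | 2.95
5  | Frank | 2.82
6  | Frank | 3.02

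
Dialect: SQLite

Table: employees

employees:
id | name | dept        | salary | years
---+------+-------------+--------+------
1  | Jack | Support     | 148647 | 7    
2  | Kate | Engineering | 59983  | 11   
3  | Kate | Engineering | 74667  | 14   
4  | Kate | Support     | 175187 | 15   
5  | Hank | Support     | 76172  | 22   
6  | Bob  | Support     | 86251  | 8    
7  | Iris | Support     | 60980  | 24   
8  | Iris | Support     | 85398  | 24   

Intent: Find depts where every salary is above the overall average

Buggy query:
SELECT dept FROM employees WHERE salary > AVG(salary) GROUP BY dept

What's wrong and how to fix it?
Bug: WHERE evaluates per row before aggregation, so AVG() is unavailable

Fix: Use a subquery for AVG and a HAVING MIN(...) filter so the condition holds for every row in the group

Corrected query:
SELECT dept FROM employees GROUP BY dept HAVING MIN(salary) > (SELECT AVG(salary) FROM employees)

Result:
(no rows)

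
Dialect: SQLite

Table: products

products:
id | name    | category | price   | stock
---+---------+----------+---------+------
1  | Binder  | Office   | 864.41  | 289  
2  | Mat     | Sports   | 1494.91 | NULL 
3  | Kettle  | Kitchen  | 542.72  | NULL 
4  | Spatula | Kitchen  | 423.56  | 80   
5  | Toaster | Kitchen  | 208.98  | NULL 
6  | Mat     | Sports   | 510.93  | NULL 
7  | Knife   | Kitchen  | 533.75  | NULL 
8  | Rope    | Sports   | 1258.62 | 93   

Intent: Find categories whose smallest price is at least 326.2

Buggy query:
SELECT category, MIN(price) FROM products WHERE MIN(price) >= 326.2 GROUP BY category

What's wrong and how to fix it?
Bug: Aggregates like MIN are computed per group after WHERE runs

Fix: Replace WHERE with HAVING after the GROUP BY

Corrected query:
SELECT category, MIN(price) FROM products GROUP BY category HAVING MIN(price) >= 326.2

Result:
category | MIN(price)
---------+-----------
Office   | 864.41    
Sports   | 510.93    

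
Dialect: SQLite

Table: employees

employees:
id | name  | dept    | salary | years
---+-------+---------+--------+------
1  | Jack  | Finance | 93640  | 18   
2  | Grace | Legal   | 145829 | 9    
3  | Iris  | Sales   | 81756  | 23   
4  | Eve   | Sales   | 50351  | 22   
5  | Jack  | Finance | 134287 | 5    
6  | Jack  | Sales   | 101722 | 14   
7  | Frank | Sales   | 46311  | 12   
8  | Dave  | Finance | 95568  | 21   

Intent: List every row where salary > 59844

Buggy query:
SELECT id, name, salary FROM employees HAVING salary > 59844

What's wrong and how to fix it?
Bug: This is a non-aggregate query (no GROUP BY, no aggregates), so in SQLite the HAVING clause is invalid here; a row-level condition belongs in WHERE

Fix: Replace HAVING with WHERE since the condition applies to individual rows

Corrected query:
SELECT id, name, salary FROM employees WHERE salary > 59844

Result:
id | name  | salary
---+-------+-------
1  | Jack  | 93640 
2  | Grace | 145829
3  | Iris  | 81756 
5  | Jack  | 134287
6  | Jack  | 101722
8  | Dave  | 95568 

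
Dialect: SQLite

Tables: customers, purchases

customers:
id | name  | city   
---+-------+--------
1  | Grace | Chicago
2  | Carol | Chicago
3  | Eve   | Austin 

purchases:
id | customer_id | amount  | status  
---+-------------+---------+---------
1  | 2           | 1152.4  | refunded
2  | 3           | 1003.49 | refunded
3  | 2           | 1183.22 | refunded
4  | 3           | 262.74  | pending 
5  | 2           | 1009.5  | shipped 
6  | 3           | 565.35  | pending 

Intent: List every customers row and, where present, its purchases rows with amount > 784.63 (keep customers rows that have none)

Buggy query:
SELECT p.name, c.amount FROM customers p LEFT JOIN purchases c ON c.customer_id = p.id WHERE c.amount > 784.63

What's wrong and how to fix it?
Bug: Filtering c.amount in WHERE discards the NULL rows produced by LEFT JOIN, turning it into an inner join

Fix: Move the right-table condition into the ON clause so unmatched parents are kept

Corrected query:
SELECT p.name, c.amount FROM customers p LEFT JOIN purchases c ON c.customer_id = p.id AND c.amount > 784.63

Result:
name  | amount 
------+--------
Grace | NULL   
Carol | 1009.5 
Carol | 1152.4 
Carol | 1183.22
Eve   | 1003.49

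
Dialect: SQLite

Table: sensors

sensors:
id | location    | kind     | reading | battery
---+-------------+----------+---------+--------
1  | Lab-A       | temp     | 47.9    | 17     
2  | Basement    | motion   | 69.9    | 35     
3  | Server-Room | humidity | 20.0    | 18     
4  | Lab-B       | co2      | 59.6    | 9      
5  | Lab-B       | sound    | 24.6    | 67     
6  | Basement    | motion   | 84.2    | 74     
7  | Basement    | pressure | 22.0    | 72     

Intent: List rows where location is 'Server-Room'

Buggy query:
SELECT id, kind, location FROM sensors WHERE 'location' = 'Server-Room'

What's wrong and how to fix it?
Bug: Single quotes denote string literals in SQL; the column name is being compared as a constant string

Fix: Reference the column as location without single quotes

Corrected query:
SELECT id, kind, location FROM sensors WHERE location = 'Server-Room'

Result:
id | kind     | location   
---+----------+------------
3  | humidity | Server-Room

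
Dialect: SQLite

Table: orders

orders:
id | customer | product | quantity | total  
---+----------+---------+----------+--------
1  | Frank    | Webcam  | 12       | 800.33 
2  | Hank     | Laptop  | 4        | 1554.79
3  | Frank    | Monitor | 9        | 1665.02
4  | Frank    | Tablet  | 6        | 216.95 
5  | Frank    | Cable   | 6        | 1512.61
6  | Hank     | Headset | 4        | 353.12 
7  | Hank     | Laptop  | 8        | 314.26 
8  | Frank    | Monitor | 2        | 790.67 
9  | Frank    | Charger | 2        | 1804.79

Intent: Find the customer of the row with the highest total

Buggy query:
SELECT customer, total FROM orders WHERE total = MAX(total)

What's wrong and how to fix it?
Bug: MAX(total) is an aggregate and cannot be used directly in WHERE

Fix: Wrap MAX in a scalar subquery so WHERE compares against a single value

Corrected query:
SELECT customer, total FROM orders WHERE total = (SELECT MAX(total) FROM orders)

Result:
customer | total  
---------+--------
Frank    | 1804.79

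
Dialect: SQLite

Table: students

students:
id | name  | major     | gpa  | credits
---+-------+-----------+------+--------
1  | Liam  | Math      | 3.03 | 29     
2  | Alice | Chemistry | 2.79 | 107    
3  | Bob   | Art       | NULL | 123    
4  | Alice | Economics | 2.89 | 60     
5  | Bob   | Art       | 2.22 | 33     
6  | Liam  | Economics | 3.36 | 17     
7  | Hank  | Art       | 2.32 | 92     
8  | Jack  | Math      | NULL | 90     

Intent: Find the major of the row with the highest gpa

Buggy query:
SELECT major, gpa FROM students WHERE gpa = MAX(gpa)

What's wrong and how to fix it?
Bug: WHERE is evaluated per row; an aggregate over the whole table isn't defined there

Fix: Use a subquery: WHERE gpa = (SELECT MAX(gpa) FROM students)

Corrected query:
SELECT major, gpa FROM students WHERE gpa = (SELECT MAX(gpa) FROM students)

Result:
major     | gpa 
----------+-----
Economics | 3.36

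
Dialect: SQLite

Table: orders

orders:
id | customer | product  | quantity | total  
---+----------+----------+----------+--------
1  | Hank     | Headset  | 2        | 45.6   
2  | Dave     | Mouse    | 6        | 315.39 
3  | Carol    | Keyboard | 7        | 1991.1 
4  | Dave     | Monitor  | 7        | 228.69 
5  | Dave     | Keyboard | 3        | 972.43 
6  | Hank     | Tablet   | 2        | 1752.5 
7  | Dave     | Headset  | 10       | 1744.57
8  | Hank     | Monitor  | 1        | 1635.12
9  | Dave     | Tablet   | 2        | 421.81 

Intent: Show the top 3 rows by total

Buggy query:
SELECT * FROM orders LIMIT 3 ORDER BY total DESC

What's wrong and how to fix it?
Bug: LIMIT must come after ORDER BY

Fix: Sort with ORDER BY, then apply LIMIT

Corrected query:
SELECT * FROM orders ORDER BY total DESC LIMIT 3

Result:
id | customer | product  | quantity | total  
---+----------+----------+----------+--------
3  | Carol    | Keyboard | 7        | 1991.1 
6  | Hank     | Tablet   | 2        | 1752.5 
7  | Dave     | Headset  | 10       | 1744.57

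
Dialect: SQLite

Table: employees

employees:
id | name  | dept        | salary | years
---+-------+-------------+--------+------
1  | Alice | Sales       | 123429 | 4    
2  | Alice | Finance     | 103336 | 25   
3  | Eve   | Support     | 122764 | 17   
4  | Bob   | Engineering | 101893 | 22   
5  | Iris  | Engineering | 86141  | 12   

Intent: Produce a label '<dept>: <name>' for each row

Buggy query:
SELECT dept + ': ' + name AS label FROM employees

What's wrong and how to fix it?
Bug: SQLite uses || for string concatenation; + coerces text to numbers (yielding 0)

Fix: Use the || operator for string concatenation

Corrected query:
SELECT dept || ': ' || name AS label FROM employees

Result:
label            
-----------------
Sales: Alice     
Finance: Alice   
Support: Eve     
Engineering: Bob 
Engineering: Iris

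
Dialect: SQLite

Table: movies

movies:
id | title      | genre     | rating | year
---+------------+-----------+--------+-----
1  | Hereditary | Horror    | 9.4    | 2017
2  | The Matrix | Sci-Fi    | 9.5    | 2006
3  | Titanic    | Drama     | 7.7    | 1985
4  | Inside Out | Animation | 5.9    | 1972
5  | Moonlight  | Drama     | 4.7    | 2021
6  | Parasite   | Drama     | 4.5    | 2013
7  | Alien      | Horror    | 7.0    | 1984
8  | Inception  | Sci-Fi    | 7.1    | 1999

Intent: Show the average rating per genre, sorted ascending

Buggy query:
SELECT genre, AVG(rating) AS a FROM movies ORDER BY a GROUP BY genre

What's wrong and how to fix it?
Bug: ORDER BY appears before GROUP BY; SQL clause order requires GROUP BY first

Fix: Move ORDER BY to the end, after GROUP BY

Corrected query:
SELECT genre, AVG(rating) AS a FROM movies GROUP BY genre ORDER BY a

Result:
genre     | a       
----------+---------
Drama     | 5.633333
Animation | 5.9     
Horror    | 8.2     
Sci-Fi    | 8.3     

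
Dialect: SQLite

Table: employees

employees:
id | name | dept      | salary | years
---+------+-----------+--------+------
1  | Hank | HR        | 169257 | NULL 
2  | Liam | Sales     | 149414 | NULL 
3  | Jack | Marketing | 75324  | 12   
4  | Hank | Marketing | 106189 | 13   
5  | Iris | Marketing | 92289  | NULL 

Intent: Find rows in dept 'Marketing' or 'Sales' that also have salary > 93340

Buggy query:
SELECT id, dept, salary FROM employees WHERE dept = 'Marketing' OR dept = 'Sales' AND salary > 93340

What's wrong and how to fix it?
Bug: Without parentheses, AND is evaluated before OR, so the salary filter only applies to the 'Sales' branch

Fix: Group the OR with parentheses (or use IN), then AND the threshold

Corrected query:
SELECT id, dept, salary FROM employees WHERE (dept = 'Marketing' OR dept = 'Sales') AND salary > 93340

Result:
id | dept      | salary
---+-----------+-------
2  | Sales     | 149414
4  | Marketing | 106189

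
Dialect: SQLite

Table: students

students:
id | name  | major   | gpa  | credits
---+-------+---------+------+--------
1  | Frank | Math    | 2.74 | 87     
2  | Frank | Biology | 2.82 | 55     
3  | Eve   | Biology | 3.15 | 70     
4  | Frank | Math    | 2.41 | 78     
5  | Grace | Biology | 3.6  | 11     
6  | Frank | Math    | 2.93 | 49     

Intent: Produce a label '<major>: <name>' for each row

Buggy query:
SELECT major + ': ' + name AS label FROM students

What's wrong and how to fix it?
Bug: '+' is numeric addition; on text columns SQLite converts them to 0 instead of concatenating

Fix: Use the || operator for string concatenation

Corrected query:
SELECT major || ': ' || name AS label FROM students

Result:
label         
--------------
Math: Frank   
Biology: Frank
Biology: Eve  
Math: Frank   
Biology: Grace
Math: Frank   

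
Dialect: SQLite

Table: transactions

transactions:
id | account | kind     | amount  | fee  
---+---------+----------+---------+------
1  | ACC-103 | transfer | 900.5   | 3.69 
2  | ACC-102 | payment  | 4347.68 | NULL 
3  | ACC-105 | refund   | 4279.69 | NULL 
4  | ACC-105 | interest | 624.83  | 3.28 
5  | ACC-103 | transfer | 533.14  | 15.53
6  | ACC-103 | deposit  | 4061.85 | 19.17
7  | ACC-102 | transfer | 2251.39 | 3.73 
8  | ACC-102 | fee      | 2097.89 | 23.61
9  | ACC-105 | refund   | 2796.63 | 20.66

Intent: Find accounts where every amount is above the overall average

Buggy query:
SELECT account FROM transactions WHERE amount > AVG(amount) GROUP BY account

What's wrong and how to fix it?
Bug: WHERE evaluates per row before aggregation, so AVG() is unavailable

Fix: Use a subquery for AVG and a HAVING MIN(...) filter so the condition holds for every row in the group

Corrected query:
SELECT account FROM transactions GROUP BY account HAVING MIN(amount) > (SELECT AVG(amount) FROM transactions)

Result:
(no rows)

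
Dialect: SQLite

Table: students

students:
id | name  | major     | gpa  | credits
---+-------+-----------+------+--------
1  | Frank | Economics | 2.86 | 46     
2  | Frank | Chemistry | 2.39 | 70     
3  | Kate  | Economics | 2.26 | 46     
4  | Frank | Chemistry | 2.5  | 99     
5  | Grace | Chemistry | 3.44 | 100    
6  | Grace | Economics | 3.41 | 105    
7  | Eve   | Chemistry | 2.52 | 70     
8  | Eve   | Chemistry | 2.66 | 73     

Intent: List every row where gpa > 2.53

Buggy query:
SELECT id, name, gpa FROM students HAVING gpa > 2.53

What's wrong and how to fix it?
Bug: This is a non-aggregate query (no GROUP BY, no aggregates), so in SQLite the HAVING clause is invalid here; a row-level condition belongs in WHERE

Fix: Use WHERE for row-level filtering

Corrected query:
SELECT id, name, gpa FROM students WHERE gpa > 2.53

Result:
id | name  | gpa 
---+-------+-----
1  | Frank | 2.86
5  | Grace | 3.44
6  | Grace | 3.41
8  | Eve   | 2.66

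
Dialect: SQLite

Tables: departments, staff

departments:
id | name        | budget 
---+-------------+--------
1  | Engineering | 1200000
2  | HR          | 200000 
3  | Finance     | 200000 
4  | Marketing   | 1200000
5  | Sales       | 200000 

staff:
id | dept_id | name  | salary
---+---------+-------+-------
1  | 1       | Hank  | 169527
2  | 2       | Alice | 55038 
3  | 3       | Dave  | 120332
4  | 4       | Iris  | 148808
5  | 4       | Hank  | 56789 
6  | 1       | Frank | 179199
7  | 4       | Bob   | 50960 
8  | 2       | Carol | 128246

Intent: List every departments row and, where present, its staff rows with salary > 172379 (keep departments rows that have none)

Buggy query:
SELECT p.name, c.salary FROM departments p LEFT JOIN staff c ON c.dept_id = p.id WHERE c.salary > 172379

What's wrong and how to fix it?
Bug: A WHERE condition on the right-hand table after LEFT JOIN drops unmatched parents

Fix: Put 'c.salary > 172379' in the JOIN's ON clause instead of WHERE

Corrected query:
SELECT p.name, c.salary FROM departments p LEFT JOIN staff c ON c.dept_id = p.id AND c.salary > 172379

Result:
name        | salary
------------+-------
Engineering | 179199
HR          | NULL  
Finance     | NULL  
Marketing   | NULL  
Sales       | NULL  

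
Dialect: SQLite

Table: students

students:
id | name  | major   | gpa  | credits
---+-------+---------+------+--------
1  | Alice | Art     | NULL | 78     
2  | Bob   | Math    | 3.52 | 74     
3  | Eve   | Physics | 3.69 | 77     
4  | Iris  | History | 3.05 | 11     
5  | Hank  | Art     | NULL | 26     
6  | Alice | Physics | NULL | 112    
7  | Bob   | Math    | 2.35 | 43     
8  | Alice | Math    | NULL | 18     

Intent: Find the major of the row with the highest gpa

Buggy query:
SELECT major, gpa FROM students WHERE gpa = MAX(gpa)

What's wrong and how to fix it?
Bug: WHERE is evaluated per row; an aggregate over the whole table isn't defined there

Fix: Wrap MAX in a scalar subquery so WHERE compares against a single value

Corrected query:
SELECT major, gpa FROM students WHERE gpa = (SELECT MAX(gpa) FROM students)

Result:
major   | gpa 
--------+-----
Physics | 3.69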